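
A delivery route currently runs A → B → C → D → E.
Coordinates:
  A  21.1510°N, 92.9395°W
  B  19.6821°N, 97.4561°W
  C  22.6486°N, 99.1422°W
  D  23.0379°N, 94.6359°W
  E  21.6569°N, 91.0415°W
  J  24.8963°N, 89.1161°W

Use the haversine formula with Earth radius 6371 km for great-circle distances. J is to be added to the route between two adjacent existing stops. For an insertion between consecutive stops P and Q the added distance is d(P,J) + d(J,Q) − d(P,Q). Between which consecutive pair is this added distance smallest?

Added distance for inserting J between each consecutive pair:
A–B: 1108.3 km
B–C: 1711.9 km
C–D: 1184.0 km
D–E: 607.8 km
Smallest added distance is 607.8 km, inserting between D and E.

between D and E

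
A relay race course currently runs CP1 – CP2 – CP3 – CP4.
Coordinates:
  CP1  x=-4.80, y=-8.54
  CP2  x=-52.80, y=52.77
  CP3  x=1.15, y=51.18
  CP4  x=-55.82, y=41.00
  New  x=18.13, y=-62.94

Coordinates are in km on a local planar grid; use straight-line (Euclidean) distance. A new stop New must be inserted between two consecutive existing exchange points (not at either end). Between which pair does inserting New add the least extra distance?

between CP1 and CP2

Added distance for inserting New between each consecutive pair:
CP1–CP2: 116.9 km
CP2–CP3: 197.1 km
CP3–CP4: 185.1 km
Smallest added distance is 116.9 km, inserting between CP1 and CP2.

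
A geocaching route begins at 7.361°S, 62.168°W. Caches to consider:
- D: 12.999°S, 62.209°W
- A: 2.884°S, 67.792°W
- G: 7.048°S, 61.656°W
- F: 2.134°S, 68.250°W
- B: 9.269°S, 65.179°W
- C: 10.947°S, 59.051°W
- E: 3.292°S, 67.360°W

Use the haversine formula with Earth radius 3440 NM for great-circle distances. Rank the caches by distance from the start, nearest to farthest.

Distance from the start at 7.361°S, 62.168°W to each:
G 7.048°S, 61.656°W: 35.8 NM
B 9.269°S, 65.179°W: 212.4 NM
C 10.947°S, 59.051°W: 283.7 NM
D 12.999°S, 62.209°W: 338.5 NM
E 3.292°S, 67.360°W: 394.9 NM
A 2.884°S, 67.792°W: 430.5 NM
F 2.134°S, 68.250°W: 480.4 NM

G, B, C, D, E, A, F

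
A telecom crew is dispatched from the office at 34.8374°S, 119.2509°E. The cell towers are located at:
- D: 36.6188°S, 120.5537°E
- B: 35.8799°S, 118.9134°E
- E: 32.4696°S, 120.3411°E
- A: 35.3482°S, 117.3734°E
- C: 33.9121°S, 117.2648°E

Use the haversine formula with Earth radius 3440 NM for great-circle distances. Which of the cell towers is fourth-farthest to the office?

Distance to each, sorted:
E: 152.2 NM
D: 124.4 NM
C: 113.0 NM
A: 97.2 NM
B: 64.7 NM
The fourth-farthest is A at 97.2 NM.

A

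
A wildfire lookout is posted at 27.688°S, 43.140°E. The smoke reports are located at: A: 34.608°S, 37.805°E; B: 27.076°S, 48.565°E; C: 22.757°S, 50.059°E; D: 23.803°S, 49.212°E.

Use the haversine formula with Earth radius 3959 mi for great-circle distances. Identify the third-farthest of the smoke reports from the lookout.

D

Distance to each, sorted:
A: 572.6 mi
C: 550.4 mi
D: 463.4 mi
B: 335.5 mi
The third-farthest is D at 463.4 mi.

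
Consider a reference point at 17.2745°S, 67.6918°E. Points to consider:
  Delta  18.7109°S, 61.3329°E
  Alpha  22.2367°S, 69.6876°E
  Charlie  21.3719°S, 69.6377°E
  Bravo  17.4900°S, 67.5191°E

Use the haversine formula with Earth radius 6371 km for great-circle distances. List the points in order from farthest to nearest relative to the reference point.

Delta, Alpha, Charlie, Bravo

Distance from the reference point at 17.2745°S, 67.6918°E to each:
Delta 18.7109°S, 61.3329°E: 691.2 km
Alpha 22.2367°S, 69.6876°E: 589.9 km
Charlie 21.3719°S, 69.6377°E: 499.2 km
Bravo 17.4900°S, 67.5191°E: 30.2 km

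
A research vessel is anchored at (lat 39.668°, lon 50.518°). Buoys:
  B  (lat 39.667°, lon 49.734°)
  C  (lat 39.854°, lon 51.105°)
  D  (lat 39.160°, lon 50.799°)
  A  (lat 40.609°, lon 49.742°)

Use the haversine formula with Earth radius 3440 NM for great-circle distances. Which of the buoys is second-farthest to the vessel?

Distance to each, sorted:
A: 66.8 NM
B: 36.2 NM
D: 33.2 NM
C: 29.3 NM
The second-farthest is B at 36.2 NM.

B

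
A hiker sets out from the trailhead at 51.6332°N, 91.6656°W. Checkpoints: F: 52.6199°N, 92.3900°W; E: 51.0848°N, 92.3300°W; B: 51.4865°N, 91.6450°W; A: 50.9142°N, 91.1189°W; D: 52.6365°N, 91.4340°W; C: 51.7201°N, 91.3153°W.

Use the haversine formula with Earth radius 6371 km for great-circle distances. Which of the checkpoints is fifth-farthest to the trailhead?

Distance to each, sorted:
F: 120.3 km
D: 112.7 km
A: 88.5 km
E: 76.5 km
C: 26.0 km
B: 16.4 km
The fifth-farthest is C at 26.0 km.

C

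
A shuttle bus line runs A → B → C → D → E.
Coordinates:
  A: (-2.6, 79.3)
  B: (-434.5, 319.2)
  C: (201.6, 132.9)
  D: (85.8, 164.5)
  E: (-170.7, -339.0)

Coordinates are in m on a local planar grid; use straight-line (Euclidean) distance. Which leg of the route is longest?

Leg distances:
A→B: 494.1 m
B→C: 662.8 m
C→D: 120.0 m
D→E: 565.1 m
The longest leg is B–C at 662.8 m.

B–C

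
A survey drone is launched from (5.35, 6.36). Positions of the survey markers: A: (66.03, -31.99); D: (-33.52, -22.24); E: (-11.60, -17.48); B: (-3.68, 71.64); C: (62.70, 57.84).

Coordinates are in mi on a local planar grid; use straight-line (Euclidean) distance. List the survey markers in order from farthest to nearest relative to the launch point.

Distances from the launch point:
C (62.70, 57.84): 77.1 mi
A (66.03, -31.99): 71.8 mi
B (-3.68, 71.64): 65.9 mi
D (-33.52, -22.24): 48.3 mi
E (-11.60, -17.48): 29.3 mi

C, A, B, D, E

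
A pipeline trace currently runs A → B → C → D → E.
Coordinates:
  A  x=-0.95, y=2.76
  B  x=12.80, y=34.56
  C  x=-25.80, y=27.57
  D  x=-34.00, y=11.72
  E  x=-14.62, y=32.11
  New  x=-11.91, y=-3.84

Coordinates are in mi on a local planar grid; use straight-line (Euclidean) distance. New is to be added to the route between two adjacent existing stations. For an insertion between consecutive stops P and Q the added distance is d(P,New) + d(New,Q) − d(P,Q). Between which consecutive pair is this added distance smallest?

Added distance for inserting New between each consecutive pair:
A–B: 23.8 mi
B–C: 40.8 mi
C–D: 43.5 mi
D–E: 34.9 mi
Smallest added distance is 23.8 mi, inserting between A and B.

between A and B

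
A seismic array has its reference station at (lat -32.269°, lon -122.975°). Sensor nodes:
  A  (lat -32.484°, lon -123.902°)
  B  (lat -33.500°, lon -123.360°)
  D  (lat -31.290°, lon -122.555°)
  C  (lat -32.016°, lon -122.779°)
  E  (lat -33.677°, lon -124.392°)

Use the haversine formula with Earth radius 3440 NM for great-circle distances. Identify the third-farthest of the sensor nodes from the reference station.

D

Distance to each, sorted:
E: 110.6 NM
B: 76.4 NM
D: 62.6 NM
A: 48.7 NM
C: 18.2 NM
The third-farthest is D at 62.6 NM.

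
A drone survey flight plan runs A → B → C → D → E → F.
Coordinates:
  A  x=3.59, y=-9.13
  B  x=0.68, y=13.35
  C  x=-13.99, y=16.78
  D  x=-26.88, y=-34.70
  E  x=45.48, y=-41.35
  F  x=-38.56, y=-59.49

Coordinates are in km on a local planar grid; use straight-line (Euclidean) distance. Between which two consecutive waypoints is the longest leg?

Leg distances:
A→B: 22.7 km
B→C: 15.1 km
C→D: 53.1 km
D→E: 72.7 km
E→F: 86.0 km
The longest leg is E–F at 86.0 km.

E–F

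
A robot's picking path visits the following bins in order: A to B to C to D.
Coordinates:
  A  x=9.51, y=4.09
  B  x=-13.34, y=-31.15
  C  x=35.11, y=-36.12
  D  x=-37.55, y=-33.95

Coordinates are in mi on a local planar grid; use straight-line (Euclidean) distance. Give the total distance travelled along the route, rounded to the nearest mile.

163 mi

Leg distances:
A→B: 42.0 mi  (cumulative 42.0 mi)
B→C: 48.7 mi  (cumulative 90.7 mi)
C→D: 72.7 mi  (cumulative 163.4 mi)
Total route length ≈ 163 mi.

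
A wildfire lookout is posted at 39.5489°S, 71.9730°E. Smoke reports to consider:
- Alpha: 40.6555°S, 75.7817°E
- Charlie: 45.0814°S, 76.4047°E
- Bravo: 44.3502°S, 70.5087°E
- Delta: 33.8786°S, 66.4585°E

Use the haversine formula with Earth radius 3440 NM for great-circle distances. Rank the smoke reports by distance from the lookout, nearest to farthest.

Alpha, Bravo, Charlie, Delta

Distance from the lookout at 39.5489°S, 71.9730°E to each:
Alpha 40.6555°S, 75.7817°E: 187.1 NM
Bravo 44.3502°S, 70.5087°E: 295.6 NM
Charlie 45.0814°S, 76.4047°E: 385.9 NM
Delta 33.8786°S, 66.4585°E: 431.5 NM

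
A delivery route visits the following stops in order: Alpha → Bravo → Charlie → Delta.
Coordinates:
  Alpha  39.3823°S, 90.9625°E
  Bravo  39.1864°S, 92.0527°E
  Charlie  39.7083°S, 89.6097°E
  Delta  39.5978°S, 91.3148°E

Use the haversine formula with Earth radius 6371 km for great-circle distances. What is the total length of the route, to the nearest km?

460 km

Leg distances:
Alpha→Bravo: 96.3 km  (cumulative 96.3 km)
Bravo→Charlie: 217.6 km  (cumulative 314.0 km)
Charlie→Delta: 146.5 km  (cumulative 460.5 km)
Total route length ≈ 460 km.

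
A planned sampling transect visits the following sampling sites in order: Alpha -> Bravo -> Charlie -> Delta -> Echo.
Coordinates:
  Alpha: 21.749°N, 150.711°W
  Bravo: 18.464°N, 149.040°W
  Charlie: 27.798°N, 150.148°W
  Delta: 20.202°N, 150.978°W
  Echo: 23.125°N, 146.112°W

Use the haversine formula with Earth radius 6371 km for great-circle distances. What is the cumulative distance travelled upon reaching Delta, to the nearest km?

2298 km

Leg distances:
Alpha→Bravo: 404.8 km  (cumulative 404.8 km)
Bravo→Charlie: 1044.0 km  (cumulative 1448.8 km)
Charlie→Delta: 848.8 km  (cumulative 2297.7 km)
Cumulative distance at Delta ≈ 2298 km.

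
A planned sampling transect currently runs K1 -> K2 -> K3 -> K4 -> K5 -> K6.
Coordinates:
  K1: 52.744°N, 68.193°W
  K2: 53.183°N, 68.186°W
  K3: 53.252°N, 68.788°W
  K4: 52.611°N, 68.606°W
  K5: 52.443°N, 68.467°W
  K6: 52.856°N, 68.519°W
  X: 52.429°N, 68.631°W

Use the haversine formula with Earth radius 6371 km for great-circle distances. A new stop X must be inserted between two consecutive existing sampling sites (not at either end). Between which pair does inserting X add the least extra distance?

between K4 and K5

Added distance for inserting X between each consecutive pair:
K1–K2: 86.1 km
K2–K3: 140.3 km
K3–K4: 40.1 km
K4–K5: 10.6 km
K5–K6: 13.2 km
Smallest added distance is 10.6 km, inserting between K4 and K5.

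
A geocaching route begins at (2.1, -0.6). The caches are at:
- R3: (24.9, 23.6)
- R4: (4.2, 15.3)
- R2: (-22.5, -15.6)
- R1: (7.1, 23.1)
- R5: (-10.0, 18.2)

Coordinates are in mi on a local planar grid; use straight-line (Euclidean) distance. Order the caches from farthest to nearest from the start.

R3, R2, R1, R5, R4

Distances from the start:
R3 (24.9, 23.6): 33.2 mi
R2 (-22.5, -15.6): 28.8 mi
R1 (7.1, 23.1): 24.2 mi
R5 (-10.0, 18.2): 22.4 mi
R4 (4.2, 15.3): 16.0 mi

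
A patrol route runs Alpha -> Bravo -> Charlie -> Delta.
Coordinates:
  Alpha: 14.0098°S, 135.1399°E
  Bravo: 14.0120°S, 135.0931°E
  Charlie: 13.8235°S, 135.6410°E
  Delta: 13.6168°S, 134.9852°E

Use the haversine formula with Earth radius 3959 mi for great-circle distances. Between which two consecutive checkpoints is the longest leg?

Charlie–Delta

Leg distances:
Alpha→Bravo: 3.1 mi
Bravo→Charlie: 39.0 mi
Charlie→Delta: 46.3 mi
The longest leg is Charlie–Delta at 46.3 mi.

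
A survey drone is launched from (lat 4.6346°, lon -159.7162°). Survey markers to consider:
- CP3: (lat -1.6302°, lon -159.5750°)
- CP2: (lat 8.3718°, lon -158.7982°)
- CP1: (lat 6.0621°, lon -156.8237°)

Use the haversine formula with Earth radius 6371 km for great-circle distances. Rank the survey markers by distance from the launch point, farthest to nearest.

Distance from the launch point at (lat 4.6346°, lon -159.7162°) to each:
CP3 (lat -1.6302°, lon -159.5750°): 696.8 km
CP2 (lat 8.3718°, lon -158.7982°): 427.8 km
CP1 (lat 6.0621°, lon -156.8237°): 357.4 km

CP3, CP2, CP1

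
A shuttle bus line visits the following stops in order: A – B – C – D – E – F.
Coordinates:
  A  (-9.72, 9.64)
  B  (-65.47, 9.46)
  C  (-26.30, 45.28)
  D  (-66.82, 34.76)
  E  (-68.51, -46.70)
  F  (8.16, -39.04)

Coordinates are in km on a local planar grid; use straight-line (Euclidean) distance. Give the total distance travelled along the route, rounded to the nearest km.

309 km

Leg distances:
A→B: 55.8 km  (cumulative 55.8 km)
B→C: 53.1 km  (cumulative 108.8 km)
C→D: 41.9 km  (cumulative 150.7 km)
D→E: 81.5 km  (cumulative 232.2 km)
E→F: 77.1 km  (cumulative 309.2 km)
Total route length ≈ 309 km.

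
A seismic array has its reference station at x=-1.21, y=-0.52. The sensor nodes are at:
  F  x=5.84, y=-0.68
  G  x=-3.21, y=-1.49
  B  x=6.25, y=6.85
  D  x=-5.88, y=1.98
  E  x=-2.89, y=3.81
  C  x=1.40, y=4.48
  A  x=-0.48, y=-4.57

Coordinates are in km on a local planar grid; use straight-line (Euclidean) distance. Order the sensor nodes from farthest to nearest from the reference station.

B, F, C, D, E, A, G

Computing each straight-line distance from x=-1.21, y=-0.52:
B x=6.25, y=6.85: 10.5 km
F x=5.84, y=-0.68: 7.1 km
C x=1.40, y=4.48: 5.6 km
D x=-5.88, y=1.98: 5.3 km
E x=-2.89, y=3.81: 4.6 km
A x=-0.48, y=-4.57: 4.1 km
G x=-3.21, y=-1.49: 2.2 km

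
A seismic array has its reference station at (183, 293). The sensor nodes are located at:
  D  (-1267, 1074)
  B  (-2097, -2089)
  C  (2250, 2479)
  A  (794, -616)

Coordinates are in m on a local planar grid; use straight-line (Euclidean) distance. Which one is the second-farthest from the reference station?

C

Distances from the reference station ((183, 293)):
B: 3297.3 m
C: 3008.5 m
D: 1647.0 m
A: 1095.3 m
The second-farthest is C at 3008.5 m.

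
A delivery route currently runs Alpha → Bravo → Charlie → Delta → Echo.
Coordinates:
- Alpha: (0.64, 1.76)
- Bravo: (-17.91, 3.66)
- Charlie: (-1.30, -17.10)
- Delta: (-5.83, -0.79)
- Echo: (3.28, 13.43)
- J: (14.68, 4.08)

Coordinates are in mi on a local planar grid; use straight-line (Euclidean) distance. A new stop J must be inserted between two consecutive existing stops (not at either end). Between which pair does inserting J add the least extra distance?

Added distance for inserting J between each consecutive pair:
Alpha–Bravo: 28.2 mi
Bravo–Charlie: 32.5 mi
Charlie–Delta: 30.7 mi
Delta–Echo: 18.9 mi
Smallest added distance is 18.9 mi, inserting between Delta and Echo.

between Delta and Echo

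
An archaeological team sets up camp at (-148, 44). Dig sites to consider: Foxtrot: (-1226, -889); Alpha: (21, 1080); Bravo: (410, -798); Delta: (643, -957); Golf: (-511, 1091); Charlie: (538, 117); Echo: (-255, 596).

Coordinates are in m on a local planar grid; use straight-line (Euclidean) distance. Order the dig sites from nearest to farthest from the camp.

Echo, Charlie, Bravo, Alpha, Golf, Delta, Foxtrot

Distances from the camp:
Echo (-255, 596): 562.3 m
Charlie (538, 117): 689.9 m
Bravo (410, -798): 1010.1 m
Alpha (21, 1080): 1049.7 m
Golf (-511, 1091): 1108.1 m
Delta (643, -957): 1275.8 m
Foxtrot (-1226, -889): 1425.7 m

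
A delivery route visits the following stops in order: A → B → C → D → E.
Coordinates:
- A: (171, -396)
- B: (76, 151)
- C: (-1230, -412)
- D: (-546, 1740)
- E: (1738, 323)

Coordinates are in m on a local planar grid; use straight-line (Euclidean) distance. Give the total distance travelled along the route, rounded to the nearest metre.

Leg distances:
A→B: 555.2 m  (cumulative 555.2 m)
B→C: 1422.2 m  (cumulative 1977.4 m)
C→D: 2258.1 m  (cumulative 4235.5 m)
D→E: 2687.9 m  (cumulative 6923.3 m)
Total route length ≈ 6923 m.

6923 m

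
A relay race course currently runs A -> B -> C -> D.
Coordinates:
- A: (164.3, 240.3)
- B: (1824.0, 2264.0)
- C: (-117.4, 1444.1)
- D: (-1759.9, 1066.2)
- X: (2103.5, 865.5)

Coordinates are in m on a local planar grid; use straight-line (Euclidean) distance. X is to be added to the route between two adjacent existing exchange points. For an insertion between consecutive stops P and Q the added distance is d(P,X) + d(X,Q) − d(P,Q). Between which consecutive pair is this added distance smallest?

Added distance for inserting X between each consecutive pair:
A–B: 846.4 m
B–C: 1613.8 m
C–D: 4478.2 m
Smallest added distance is 846.4 m, inserting between A and B.

between A and B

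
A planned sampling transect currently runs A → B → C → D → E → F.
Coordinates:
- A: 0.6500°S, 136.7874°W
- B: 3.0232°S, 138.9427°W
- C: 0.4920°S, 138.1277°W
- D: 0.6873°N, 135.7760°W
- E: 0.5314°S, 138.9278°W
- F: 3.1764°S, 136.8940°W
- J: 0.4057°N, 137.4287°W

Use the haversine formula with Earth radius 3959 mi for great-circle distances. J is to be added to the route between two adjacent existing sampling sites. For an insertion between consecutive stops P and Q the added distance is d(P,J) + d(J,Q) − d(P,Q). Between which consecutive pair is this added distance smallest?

Added distance for inserting J between each consecutive pair:
A–B: 122.9 mi
B–C: 153.9 mi
C–D: 12.7 mi
D–E: 4.5 mi
E–F: 141.9 mi
Smallest added distance is 4.5 mi, inserting between D and E.

between D and E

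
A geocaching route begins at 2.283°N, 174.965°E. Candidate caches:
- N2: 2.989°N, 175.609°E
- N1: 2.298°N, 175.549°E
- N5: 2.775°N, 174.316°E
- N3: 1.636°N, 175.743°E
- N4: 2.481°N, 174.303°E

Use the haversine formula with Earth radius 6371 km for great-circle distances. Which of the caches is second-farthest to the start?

Distance to each, sorted:
N3: 112.5 km
N2: 106.2 km
N5: 90.5 km
N4: 76.8 km
N1: 64.9 km
The second-farthest is N2 at 106.2 km.

N2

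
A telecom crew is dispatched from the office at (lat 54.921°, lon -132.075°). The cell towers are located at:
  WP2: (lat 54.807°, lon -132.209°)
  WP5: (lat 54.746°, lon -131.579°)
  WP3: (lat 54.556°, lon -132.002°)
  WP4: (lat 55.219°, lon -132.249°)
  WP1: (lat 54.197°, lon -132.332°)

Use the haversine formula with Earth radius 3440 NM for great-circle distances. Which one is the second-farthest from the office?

Distance to each, sorted:
WP1: 44.4 NM
WP3: 22.1 NM
WP5: 20.1 NM
WP4: 18.9 NM
WP2: 8.3 NM
The second-farthest is WP3 at 22.1 NM.

WP3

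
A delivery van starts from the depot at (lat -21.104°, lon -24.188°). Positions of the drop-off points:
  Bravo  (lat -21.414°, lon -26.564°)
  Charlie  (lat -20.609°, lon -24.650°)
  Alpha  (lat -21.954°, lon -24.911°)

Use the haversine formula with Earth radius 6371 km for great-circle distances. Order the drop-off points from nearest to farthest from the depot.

Distance from the depot at (lat -21.104°, lon -24.188°) to each:
Charlie (lat -20.609°, lon -24.650°): 73.0 km
Alpha (lat -21.954°, lon -24.911°): 120.5 km
Bravo (lat -21.414°, lon -26.564°): 248.6 km

Charlie, Alpha, Bravo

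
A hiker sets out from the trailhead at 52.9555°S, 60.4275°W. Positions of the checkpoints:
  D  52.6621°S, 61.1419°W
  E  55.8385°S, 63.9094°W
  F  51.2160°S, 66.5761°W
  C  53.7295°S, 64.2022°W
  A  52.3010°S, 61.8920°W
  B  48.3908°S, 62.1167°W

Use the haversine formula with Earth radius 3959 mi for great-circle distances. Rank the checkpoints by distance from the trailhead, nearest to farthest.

Computing each great-circle distance from 52.9555°S, 60.4275°W:
D 52.6621°S, 61.1419°W: 36.1 mi
A 52.3010°S, 61.8920°W: 76.3 mi
C 53.7295°S, 64.2022°W: 164.6 mi
E 55.8385°S, 63.9094°W: 243.5 mi
F 51.2160°S, 66.5761°W: 287.3 mi
B 48.3908°S, 62.1167°W: 323.9 mi

D, A, C, E, F, B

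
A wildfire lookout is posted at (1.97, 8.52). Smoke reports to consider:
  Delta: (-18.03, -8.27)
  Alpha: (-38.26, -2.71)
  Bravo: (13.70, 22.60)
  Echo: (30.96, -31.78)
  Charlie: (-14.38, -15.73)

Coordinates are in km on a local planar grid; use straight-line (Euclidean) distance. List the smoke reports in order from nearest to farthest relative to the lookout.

Bravo, Delta, Charlie, Alpha, Echo

Distances from the lookout:
Bravo (13.70, 22.60): 18.3 km
Delta (-18.03, -8.27): 26.1 km
Charlie (-14.38, -15.73): 29.2 km
Alpha (-38.26, -2.71): 41.8 km
Echo (30.96, -31.78): 49.6 km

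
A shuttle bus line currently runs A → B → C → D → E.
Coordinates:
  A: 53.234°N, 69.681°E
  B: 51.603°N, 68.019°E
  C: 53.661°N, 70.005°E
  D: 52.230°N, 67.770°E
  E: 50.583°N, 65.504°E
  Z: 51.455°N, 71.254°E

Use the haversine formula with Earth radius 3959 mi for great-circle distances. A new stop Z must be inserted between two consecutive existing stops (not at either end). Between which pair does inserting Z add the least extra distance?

Added distance for inserting Z between each consecutive pair:
A–B: 146.4 mi
B–C: 135.8 mi
C–D: 183.5 mi
D–E: 265.1 mi
Smallest added distance is 135.8 mi, inserting between B and C.

between B and C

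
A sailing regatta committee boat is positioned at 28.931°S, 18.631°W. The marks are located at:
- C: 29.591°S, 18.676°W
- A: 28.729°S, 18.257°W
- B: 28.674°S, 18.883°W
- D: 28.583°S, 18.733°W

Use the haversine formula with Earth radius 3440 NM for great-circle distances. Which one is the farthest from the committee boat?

Distance to each, sorted:
C: 39.7 NM
A: 23.1 NM
D: 21.6 NM
B: 20.3 NM
The farthest is C at 39.7 NM.

C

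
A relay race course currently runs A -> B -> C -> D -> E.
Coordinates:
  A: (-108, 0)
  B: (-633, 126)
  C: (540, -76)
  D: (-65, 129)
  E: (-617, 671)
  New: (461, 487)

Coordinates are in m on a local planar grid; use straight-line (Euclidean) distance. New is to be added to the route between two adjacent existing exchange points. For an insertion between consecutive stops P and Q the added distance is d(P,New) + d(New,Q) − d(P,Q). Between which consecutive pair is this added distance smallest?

between B and C

Added distance for inserting New between each consecutive pair:
A–B: 1361.1 m
B–C: 530.3 m
C–D: 566.0 m
D–E: 956.3 m
Smallest added distance is 530.3 m, inserting between B and C.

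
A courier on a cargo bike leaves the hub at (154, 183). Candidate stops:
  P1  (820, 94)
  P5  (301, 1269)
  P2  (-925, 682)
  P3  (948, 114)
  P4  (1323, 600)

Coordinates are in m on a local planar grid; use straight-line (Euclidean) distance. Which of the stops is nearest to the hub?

Distance to each, sorted:
P1: 671.9 m
P3: 797.0 m
P5: 1095.9 m
P2: 1188.8 m
P4: 1241.1 m
The nearest is P1 at 671.9 m.

P1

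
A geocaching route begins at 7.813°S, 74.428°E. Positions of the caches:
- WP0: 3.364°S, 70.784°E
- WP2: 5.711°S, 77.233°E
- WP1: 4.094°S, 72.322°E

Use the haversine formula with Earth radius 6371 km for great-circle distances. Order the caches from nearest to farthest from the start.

Computing each great-circle distance from 7.813°S, 74.428°E:
WP2 5.711°S, 77.233°E: 388.0 km
WP1 4.094°S, 72.322°E: 474.6 km
WP0 3.364°S, 70.784°E: 638.2 km

WP2, WP1, WP0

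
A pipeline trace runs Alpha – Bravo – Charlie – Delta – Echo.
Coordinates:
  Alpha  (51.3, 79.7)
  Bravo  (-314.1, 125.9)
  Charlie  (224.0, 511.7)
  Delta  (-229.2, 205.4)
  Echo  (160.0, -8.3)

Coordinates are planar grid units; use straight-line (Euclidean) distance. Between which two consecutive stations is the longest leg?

Leg distances:
Alpha→Bravo: 368.3
Bravo→Charlie: 662.1
Charlie→Delta: 547.0
Delta→Echo: 444.0
The longest leg is Bravo–Charlie at 662.1.

Bravo–Charlie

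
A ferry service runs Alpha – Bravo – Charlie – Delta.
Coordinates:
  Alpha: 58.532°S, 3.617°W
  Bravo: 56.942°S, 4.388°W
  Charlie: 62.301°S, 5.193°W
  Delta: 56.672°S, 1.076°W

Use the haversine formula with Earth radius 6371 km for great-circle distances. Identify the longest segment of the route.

Leg distances:
Alpha→Bravo: 182.6 km
Bravo→Charlie: 597.6 km
Charlie→Delta: 667.4 km
The longest leg is Charlie–Delta at 667.4 km.

Charlie–Delta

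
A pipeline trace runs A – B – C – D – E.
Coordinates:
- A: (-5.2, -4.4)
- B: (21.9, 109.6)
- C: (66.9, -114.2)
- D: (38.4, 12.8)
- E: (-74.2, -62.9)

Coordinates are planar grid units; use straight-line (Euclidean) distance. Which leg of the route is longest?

Leg distances:
A→B: 117.2
B→C: 228.3
C→D: 130.2
D→E: 135.7
The longest leg is B–C at 228.3.

B–C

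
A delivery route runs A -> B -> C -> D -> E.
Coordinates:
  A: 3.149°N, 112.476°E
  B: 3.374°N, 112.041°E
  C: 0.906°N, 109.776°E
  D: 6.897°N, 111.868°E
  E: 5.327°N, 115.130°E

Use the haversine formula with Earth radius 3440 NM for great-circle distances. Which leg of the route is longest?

C–D

Leg distances:
A→B: 29.4 NM
B→C: 201.0 NM
C→D: 380.9 NM
D→E: 216.3 NM
The longest leg is C–D at 380.9 NM.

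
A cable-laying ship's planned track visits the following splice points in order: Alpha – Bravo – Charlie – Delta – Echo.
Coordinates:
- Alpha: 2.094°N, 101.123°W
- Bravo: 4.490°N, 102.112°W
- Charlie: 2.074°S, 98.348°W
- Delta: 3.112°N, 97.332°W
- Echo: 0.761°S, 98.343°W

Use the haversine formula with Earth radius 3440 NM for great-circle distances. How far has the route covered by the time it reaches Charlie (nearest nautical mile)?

610 NM

Leg distances:
Alpha→Bravo: 155.6 NM  (cumulative 155.6 NM)
Bravo→Charlie: 454.2 NM  (cumulative 609.8 NM)
Cumulative distance at Charlie ≈ 610 NM.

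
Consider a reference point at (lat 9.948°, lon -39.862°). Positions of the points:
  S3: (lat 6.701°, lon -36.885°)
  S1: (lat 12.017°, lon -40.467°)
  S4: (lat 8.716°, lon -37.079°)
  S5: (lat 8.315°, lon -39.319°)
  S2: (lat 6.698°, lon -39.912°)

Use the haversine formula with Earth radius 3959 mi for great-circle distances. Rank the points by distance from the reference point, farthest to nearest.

S3, S2, S4, S1, S5

Computing each great-circle distance from (lat 9.948°, lon -39.862°):
S3 (lat 6.701°, lon -36.885°): 302.9 mi
S2 (lat 6.698°, lon -39.912°): 224.6 mi
S4 (lat 8.716°, lon -37.079°): 208.0 mi
S1 (lat 12.017°, lon -40.467°): 148.7 mi
S5 (lat 8.315°, lon -39.319°): 118.8 mi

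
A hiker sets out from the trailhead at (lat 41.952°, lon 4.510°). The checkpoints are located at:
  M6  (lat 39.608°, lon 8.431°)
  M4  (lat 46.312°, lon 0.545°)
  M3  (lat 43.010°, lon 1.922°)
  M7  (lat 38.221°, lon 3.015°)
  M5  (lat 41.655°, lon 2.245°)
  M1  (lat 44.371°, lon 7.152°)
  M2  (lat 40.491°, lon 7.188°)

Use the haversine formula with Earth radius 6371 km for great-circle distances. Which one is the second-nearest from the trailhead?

M3

Distance to each, sorted:
M5: 190.6 km
M3: 242.6 km
M2: 276.7 km
M1: 343.9 km
M6: 420.6 km
M7: 433.9 km
M4: 578.8 km
The second-nearest is M3 at 242.6 km.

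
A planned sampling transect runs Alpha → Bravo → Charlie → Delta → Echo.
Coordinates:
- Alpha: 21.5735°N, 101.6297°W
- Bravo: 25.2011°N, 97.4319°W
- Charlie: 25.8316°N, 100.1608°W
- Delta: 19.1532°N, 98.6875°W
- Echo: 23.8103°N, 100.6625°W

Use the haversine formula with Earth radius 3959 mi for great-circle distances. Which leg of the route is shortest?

Bravo–Charlie

Leg distances:
Alpha→Bravo: 365.6 mi
Bravo→Charlie: 175.7 mi
Charlie→Delta: 470.9 mi
Delta→Echo: 345.9 mi
The shortest leg is Bravo–Charlie at 175.7 mi.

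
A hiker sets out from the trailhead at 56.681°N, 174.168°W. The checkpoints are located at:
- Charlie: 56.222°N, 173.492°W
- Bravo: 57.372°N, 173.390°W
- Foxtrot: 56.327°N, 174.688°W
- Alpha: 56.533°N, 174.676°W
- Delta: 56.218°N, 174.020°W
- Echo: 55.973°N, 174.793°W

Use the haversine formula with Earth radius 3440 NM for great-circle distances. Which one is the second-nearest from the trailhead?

Distance to each, sorted:
Alpha: 19.0 NM
Foxtrot: 27.4 NM
Delta: 28.2 NM
Charlie: 35.5 NM
Echo: 47.3 NM
Bravo: 48.7 NM
The second-nearest is Foxtrot at 27.4 NM.

Foxtrot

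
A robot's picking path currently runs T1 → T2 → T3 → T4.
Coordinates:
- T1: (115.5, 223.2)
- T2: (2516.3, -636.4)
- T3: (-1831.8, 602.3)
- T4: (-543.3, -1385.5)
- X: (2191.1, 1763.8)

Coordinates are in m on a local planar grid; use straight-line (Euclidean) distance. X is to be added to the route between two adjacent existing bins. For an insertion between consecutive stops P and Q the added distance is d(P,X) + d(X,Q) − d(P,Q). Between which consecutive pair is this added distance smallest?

between T2 and T3

Added distance for inserting X between each consecutive pair:
T1–T2: 2457.0 m
T2–T3: 2088.2 m
T3–T4: 5989.1 m
Smallest added distance is 2088.2 m, inserting between T2 and T3.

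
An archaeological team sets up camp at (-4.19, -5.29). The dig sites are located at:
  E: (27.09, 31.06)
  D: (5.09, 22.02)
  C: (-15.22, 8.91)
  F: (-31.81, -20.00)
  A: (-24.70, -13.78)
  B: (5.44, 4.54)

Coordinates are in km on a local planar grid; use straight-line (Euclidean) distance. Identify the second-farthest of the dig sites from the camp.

Distances from the camp ((-4.19, -5.29)):
E: 48.0 km
F: 31.3 km
D: 28.8 km
A: 22.2 km
C: 18.0 km
B: 13.8 km
The second-farthest is F at 31.3 km.

F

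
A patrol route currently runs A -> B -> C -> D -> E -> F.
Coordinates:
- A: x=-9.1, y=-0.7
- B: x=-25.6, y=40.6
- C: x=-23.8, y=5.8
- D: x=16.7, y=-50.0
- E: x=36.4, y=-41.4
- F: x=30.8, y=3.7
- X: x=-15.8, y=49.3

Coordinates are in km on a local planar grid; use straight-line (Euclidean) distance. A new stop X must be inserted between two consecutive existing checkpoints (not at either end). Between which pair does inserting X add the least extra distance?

Added distance for inserting X between each consecutive pair:
A–B: 19.1 km
B–C: 22.5 km
C–D: 79.8 km
D–E: 187.6 km
E–F: 124.4 km
Smallest added distance is 19.1 km, inserting between A and B.

between A and B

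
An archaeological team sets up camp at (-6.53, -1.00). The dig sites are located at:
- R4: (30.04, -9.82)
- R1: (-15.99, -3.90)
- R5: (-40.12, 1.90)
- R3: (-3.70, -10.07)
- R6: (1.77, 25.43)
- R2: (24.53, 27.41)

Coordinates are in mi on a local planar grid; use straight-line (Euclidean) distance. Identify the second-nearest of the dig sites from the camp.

R1

Distances from the camp ((-6.53, -1.00)):
R3: 9.5 mi
R1: 9.9 mi
R6: 27.7 mi
R5: 33.7 mi
R4: 37.6 mi
R2: 42.1 mi
The second-nearest is R1 at 9.9 mi.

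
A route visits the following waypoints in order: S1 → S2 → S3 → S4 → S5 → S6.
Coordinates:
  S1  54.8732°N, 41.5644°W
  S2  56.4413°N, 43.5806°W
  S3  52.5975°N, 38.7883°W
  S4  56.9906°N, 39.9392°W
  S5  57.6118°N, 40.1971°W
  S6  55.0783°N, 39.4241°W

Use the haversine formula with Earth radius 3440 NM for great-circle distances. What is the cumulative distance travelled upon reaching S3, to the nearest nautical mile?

401 NM

Leg distances:
S1→S2: 116.3 NM  (cumulative 116.3 NM)
S2→S3: 284.7 NM  (cumulative 401.0 NM)
Cumulative distance at S3 ≈ 401 NM.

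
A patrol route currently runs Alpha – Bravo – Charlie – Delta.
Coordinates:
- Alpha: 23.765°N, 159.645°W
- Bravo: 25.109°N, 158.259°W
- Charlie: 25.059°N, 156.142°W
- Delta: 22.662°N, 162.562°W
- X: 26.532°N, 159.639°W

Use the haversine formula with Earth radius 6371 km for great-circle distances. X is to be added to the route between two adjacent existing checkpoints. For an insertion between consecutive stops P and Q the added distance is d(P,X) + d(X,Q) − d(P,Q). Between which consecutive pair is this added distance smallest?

Added distance for inserting X between each consecutive pair:
Alpha–Bravo: 312.7 km
Bravo–Charlie: 383.3 km
Charlie–Delta: 203.4 km
Smallest added distance is 203.4 km, inserting between Charlie and Delta.

between Charlie and Delta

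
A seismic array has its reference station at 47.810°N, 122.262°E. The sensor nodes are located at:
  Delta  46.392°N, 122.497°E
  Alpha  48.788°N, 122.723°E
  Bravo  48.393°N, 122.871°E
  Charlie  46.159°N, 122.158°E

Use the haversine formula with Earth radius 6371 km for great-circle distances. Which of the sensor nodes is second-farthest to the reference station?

Delta

Distances from the reference station (47.810°N, 122.262°E):
Charlie: 183.8 km
Delta: 158.7 km
Alpha: 114.0 km
Bravo: 79.0 km
The second-farthest is Delta at 158.7 km.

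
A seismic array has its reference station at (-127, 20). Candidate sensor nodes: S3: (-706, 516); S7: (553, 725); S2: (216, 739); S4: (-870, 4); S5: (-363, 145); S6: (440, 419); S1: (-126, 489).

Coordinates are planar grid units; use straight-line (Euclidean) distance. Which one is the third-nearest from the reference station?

S6

Distance to each, sorted:
S5: 267.1
S1: 469.0
S6: 693.3
S4: 743.2
S3: 762.4
S2: 796.6
S7: 979.5
The third-nearest is S6 at 693.3.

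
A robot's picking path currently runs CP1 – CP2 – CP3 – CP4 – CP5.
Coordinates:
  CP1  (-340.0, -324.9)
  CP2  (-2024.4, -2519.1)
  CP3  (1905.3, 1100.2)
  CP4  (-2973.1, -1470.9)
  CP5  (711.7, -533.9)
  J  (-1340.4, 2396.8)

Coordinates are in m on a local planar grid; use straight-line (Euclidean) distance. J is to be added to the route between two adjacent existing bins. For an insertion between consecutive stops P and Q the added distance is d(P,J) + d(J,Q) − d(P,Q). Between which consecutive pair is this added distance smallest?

between CP3 and CP4

Added distance for inserting J between each consecutive pair:
CP1–CP2: 5096.8 m
CP2–CP3: 3115.9 m
CP3–CP4: 2178.8 m
CP4–CP5: 3973.8 m
Smallest added distance is 2178.8 m, inserting between CP3 and CP4.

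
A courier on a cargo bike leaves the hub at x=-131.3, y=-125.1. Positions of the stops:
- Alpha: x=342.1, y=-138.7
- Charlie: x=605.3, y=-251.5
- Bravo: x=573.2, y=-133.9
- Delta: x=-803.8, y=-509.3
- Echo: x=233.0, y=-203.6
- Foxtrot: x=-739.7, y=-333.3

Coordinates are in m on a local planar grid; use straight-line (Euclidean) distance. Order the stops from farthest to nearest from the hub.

Delta, Charlie, Bravo, Foxtrot, Alpha, Echo

Computing each straight-line distance from x=-131.3, y=-125.1:
Delta x=-803.8, y=-509.3: 774.5 m
Charlie x=605.3, y=-251.5: 747.4 m
Bravo x=573.2, y=-133.9: 704.6 m
Foxtrot x=-739.7, y=-333.3: 643.0 m
Alpha x=342.1, y=-138.7: 473.6 m
Echo x=233.0, y=-203.6: 372.7 m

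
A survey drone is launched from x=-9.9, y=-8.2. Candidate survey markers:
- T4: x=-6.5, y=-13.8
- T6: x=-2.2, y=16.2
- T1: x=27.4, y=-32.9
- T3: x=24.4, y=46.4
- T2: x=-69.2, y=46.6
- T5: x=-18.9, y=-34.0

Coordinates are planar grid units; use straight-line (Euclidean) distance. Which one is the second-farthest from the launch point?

T3

Distance to each, sorted:
T2: 80.7
T3: 64.5
T1: 44.7
T5: 27.3
T6: 25.6
T4: 6.6
The second-farthest is T3 at 64.5.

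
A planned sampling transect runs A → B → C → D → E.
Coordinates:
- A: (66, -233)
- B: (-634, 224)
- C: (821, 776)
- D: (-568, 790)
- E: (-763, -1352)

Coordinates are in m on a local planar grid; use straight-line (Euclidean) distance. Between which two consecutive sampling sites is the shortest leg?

Leg distances:
A→B: 836.0 m
B→C: 1556.2 m
C→D: 1389.1 m
D→E: 2150.9 m
The shortest leg is A–B at 836.0 m.

A–B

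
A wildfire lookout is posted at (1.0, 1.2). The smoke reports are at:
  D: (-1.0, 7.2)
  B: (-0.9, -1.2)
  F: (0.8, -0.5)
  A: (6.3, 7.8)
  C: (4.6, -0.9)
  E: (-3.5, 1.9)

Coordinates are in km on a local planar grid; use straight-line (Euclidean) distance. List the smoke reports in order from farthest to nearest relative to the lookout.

A, D, E, C, B, F

Computing each straight-line distance from (1.0, 1.2):
A (6.3, 7.8): 8.5 km
D (-1.0, 7.2): 6.3 km
E (-3.5, 1.9): 4.6 km
C (4.6, -0.9): 4.2 km
B (-0.9, -1.2): 3.1 km
F (0.8, -0.5): 1.7 km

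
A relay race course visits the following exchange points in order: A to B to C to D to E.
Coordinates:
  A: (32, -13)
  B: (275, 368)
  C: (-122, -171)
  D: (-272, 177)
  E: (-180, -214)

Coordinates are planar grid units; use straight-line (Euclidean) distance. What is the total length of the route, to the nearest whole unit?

Leg distances:
A→B: 451.9  (cumulative 451.9)
B→C: 669.4  (cumulative 1121.3)
C→D: 379.0  (cumulative 1500.3)
D→E: 401.7  (cumulative 1902.0)
Total route length ≈ 1902.

1902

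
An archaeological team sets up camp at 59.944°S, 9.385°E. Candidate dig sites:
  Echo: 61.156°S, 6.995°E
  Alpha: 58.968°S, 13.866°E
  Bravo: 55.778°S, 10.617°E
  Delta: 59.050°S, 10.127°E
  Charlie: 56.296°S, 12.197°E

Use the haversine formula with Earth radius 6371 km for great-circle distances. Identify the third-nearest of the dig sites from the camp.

Distances from the camp (59.944°S, 9.385°E):
Delta: 107.9 km
Echo: 187.7 km
Alpha: 275.4 km
Charlie: 437.9 km
Bravo: 468.9 km
The third-nearest is Alpha at 275.4 km.

Alpha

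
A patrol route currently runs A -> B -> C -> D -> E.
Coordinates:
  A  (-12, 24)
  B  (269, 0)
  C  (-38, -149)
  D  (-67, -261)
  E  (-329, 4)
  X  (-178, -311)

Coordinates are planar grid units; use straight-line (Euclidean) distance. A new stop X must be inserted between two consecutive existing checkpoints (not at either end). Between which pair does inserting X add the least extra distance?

Added distance for inserting X between each consecutive pair:
A–B: 636.4
B–C: 417.4
C–D: 220.2
D–E: 98.4
Smallest added distance is 98.4, inserting between D and E.

between D and E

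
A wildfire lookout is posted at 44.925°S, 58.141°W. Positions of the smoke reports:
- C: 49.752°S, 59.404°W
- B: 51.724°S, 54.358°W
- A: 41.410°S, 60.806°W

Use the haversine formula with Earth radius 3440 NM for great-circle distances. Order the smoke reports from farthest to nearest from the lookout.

Distances from the lookout:
B 51.724°S, 54.358°W: 435.1 NM
C 49.752°S, 59.404°W: 294.3 NM
A 41.410°S, 60.806°W: 241.1 NM

B, C, A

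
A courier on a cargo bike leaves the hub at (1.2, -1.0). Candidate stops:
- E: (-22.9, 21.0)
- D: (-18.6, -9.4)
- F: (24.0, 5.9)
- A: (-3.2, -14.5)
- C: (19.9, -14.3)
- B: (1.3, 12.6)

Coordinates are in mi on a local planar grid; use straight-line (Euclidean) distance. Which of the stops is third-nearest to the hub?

Distances from the hub ((1.2, -1.0)):
B: 13.6 mi
A: 14.2 mi
D: 21.5 mi
C: 22.9 mi
F: 23.8 mi
E: 32.6 mi
The third-nearest is D at 21.5 mi.

D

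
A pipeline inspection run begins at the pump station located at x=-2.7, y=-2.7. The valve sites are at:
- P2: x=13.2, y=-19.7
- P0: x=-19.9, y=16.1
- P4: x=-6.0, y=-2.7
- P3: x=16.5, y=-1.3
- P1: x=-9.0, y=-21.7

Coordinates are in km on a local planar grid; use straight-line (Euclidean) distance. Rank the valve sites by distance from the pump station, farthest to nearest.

P0, P2, P1, P3, P4

Distance from the pump station at x=-2.7, y=-2.7 to each:
P0 x=-19.9, y=16.1: 25.5 km
P2 x=13.2, y=-19.7: 23.3 km
P1 x=-9.0, y=-21.7: 20.0 km
P3 x=16.5, y=-1.3: 19.3 km
P4 x=-6.0, y=-2.7: 3.3 km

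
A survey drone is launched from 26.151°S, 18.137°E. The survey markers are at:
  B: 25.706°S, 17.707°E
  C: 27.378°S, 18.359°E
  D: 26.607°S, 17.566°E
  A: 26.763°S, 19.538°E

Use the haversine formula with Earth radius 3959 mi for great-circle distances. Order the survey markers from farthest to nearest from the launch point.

A, C, D, B

Distances from the launch point:
A 26.763°S, 19.538°E: 96.4 mi
C 27.378°S, 18.359°E: 85.9 mi
D 26.607°S, 17.566°E: 47.4 mi
B 25.706°S, 17.707°E: 40.7 mi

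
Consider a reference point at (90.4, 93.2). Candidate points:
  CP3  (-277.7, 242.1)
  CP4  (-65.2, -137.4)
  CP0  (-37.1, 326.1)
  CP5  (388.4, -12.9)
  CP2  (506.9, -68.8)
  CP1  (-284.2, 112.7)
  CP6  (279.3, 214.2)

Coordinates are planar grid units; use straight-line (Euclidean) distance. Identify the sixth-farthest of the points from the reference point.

Distance to each, sorted:
CP2: 446.9
CP3: 397.1
CP1: 375.1
CP5: 316.3
CP4: 278.2
CP0: 265.5
CP6: 224.3
The sixth-farthest is CP0 at 265.5.

CP0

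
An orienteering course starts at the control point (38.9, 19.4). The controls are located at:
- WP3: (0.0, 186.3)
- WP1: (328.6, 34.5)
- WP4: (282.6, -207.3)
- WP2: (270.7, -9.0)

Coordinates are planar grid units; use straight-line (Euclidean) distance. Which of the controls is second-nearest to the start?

WP2

Distance to each, sorted:
WP3: 171.4
WP2: 233.5
WP1: 290.1
WP4: 332.8
The second-nearest is WP2 at 233.5.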